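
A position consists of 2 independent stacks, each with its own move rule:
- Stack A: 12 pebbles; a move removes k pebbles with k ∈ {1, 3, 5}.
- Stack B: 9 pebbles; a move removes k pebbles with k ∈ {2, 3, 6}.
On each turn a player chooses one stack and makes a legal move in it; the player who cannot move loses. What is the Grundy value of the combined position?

0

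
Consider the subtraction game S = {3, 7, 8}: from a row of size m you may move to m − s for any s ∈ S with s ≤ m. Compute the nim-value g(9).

1

Build the Grundy sequence with g(k) = mex{g(k−s) : s ∈ {3, 7, 8}, s ≤ k}:
k:     0  1  2  3  4  5  6  7  8  9
g(k):  0  0  0  1  1  1  0  2  2  1
So g(9) = 1.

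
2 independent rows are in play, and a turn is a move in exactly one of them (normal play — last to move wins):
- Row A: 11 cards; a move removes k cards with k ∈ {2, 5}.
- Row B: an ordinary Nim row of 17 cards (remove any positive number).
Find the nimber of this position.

17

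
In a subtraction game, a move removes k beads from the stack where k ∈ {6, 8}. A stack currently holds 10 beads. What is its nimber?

Grundy values for subtraction set {6, 8}:
g(0) = mex{} = 0
g(1) = mex{} = 0
g(2) = mex{} = 0
g(3) = mex{} = 0
g(4) = mex{} = 0
g(5) = mex{} = 0
g(6) = mex{0} = 1
g(7) = mex{0} = 1
g(8) = mex{0} = 1
g(9) = mex{0} = 1
g(10) = mex{0} = 1
So g(10) = 1.

1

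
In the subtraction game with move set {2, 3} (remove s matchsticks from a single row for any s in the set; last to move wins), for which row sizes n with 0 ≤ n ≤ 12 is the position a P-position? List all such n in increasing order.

Grundy values for subtraction set {2, 3}:
k:     0  1  2  3  4  5  6  7  8  9 10 11 12
g(k):  0  0  1  1  2  0  0  1  1  2  0  0  1
The P-positions (g = 0) in 0..12 are 0, 1, 5, 6, 10, 11.

0, 1, 5, 6, 10, 11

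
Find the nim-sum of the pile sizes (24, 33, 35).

Bitwise XOR of the heap sizes:
  011000  (24)
  100001  (33)
  100011  (35)
  ------
  011010  (26)

26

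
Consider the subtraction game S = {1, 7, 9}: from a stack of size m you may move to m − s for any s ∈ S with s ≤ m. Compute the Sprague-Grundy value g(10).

Grundy values for subtraction set {1, 7, 9}:
k:     0  1  2  3  4  5  6  7  8  9 10
g(k):  0  1  0  1  0  1  0  1  0  1  0
So g(10) = 0.

0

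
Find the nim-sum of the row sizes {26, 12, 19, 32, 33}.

Nim-sum: 26 ⊕ 12 ⊕ 19 ⊕ 32 ⊕ 33 = 4.

4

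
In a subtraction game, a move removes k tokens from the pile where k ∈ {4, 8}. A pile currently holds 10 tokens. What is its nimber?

2

Compute g(0), g(1), … for moves {4, 8}:
k:     0  1  2  3  4  5  6  7  8  9 10
g(k):  0  0  0  0  1  1  1  1  2  2  2
So g(10) = 2.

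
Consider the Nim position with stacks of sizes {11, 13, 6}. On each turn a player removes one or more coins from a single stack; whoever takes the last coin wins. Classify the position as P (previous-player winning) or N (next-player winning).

P-position

Nim-sum: 11 ^ 13 ^ 6 = 0.
The nim-sum is 0, so this is a P-position: the player to move is in a losing position under optimal play.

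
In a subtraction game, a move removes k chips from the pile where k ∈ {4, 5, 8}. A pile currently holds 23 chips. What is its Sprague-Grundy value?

2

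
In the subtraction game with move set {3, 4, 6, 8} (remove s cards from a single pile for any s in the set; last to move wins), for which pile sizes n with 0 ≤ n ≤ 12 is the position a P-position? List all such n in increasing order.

0, 1, 2, 11, 12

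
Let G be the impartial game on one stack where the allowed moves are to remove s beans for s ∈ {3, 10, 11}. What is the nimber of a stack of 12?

2

Grundy values for subtraction set {3, 10, 11}:
k:     0  1  2  3  4  5  6  7  8  9 10 11 12
g(k):  0  0  0  1  1  1  0  0  0  1  1  1  2
So g(12) = 2.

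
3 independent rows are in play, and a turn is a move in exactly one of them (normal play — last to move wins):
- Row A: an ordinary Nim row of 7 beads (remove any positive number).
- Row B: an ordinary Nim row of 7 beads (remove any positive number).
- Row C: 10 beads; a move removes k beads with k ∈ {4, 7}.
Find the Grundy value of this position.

2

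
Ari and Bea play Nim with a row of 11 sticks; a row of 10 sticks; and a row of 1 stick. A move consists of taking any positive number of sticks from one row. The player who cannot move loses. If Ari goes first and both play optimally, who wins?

Compute the nim-sum pairwise:
11 XOR 10 = 1
1 XOR 1 = 0
The nim-sum is 0, so this is a P-position: the player to move is in a losing position under optimal play; Ari is about to move from it and so loses — Bea wins.

Bea wins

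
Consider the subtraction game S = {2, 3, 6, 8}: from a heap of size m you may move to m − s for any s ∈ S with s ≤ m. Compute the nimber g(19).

Grundy values for subtraction set {2, 3, 6, 8}:
k:     0  1  2  3  4  5  6  7  8  9 10 11 12 13 14 15 16 17 18 19
g(k):  0  0  1  1  2  0  3  1  2  2  0  3  1  2  0  0  1  1  2  0
So g(19) = 0.

0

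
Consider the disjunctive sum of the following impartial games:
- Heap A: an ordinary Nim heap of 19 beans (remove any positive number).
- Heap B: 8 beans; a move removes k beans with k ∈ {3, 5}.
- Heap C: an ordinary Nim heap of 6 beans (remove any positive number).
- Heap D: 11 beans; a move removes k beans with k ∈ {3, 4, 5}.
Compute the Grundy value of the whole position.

20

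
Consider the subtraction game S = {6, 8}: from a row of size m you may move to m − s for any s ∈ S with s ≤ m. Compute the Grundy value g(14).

0

Compute g(0), g(1), … for moves {6, 8}:
g(0) = mex{} = 0
g(1) = mex{} = 0
g(2) = mex{} = 0
g(3) = mex{} = 0
g(4) = mex{} = 0
g(5) = mex{} = 0
g(6) = mex{0} = 1
g(7) = mex{0} = 1
g(8) = mex{0} = 1
g(9) = mex{0} = 1
g(10) = mex{0} = 1
g(11) = mex{0} = 1
g(12) = mex{0,1} = 2
g(13) = mex{0,1} = 2
g(14) = mex{1} = 0
So g(14) = 0.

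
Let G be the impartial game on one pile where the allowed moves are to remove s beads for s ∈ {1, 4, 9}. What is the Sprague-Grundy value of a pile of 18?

Build the Grundy sequence with g(k) = mex{g(k−s) : s ∈ {1, 4, 9}, s ≤ k}:
k:     0  1  2  3  4  5  6  7  8  9 10 11 12 13 14 15 16 17 18
g(k):  0  1  0  1  2  0  1  0  1  2  0  1  0  1  2  0  1  0  1
So g(18) = 1.

1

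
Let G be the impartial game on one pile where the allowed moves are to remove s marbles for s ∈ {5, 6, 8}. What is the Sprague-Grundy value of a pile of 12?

2

Build the Grundy sequence with g(k) = mex{g(k−s) : s ∈ {5, 6, 8}, s ≤ k}:
g(0) = mex{} = 0
g(1) = mex{} = 0
g(2) = mex{} = 0
g(3) = mex{} = 0
g(4) = mex{} = 0
g(5) = mex{0} = 1
g(6) = mex{0} = 1
g(7) = mex{0} = 1
g(8) = mex{0} = 1
g(9) = mex{0} = 1
g(10) = mex{0,1} = 2
g(11) = mex{0,1} = 2
g(12) = mex{0,1} = 2
So g(12) = 2.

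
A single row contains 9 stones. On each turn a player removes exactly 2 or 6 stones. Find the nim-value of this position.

Grundy values for subtraction set {2, 6}:
k:     0  1  2  3  4  5  6  7  8  9
g(k):  0  0  1  1  0  0  1  1  0  0
So g(9) = 0.

0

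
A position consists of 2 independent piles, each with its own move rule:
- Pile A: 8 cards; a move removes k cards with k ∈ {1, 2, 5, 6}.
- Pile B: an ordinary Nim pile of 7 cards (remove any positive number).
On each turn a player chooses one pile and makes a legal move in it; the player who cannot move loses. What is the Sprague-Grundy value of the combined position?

Grundy values for pile A (subtraction set {1, 2, 5, 6}):
g(0) = mex{} = 0
g(1) = mex{0} = 1
g(2) = mex{0,1} = 2
g(3) = mex{1,2} = 0
g(4) = mex{0,2} = 1
g(5) = mex{0,1} = 2
g(6) = mex{0,1,2} = 3
g(7) = mex{1,2,3} = 0
g(8) = mex{0,2,3} = 1
So g(8) = 1.
Pile B is a plain Nim pile of size 7, so its Grundy value is 7.
By the Sprague-Grundy theorem, the Grundy value of a sum of independent games is the XOR of the component values.
Combined value = 1 XOR 7 = 6.

6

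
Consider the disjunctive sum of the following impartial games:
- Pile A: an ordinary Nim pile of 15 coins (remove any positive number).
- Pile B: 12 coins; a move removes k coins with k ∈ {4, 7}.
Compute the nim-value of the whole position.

15

Pile A is a plain Nim pile of size 15, so its Grundy value is 15.
For pile B, compute g(0), g(1), … with moves {4, 7}:
g(0) = mex{} = 0
g(1) = mex{} = 0
g(2) = mex{} = 0
g(3) = mex{} = 0
g(4) = mex{0} = 1
g(5) = mex{0} = 1
g(6) = mex{0} = 1
g(7) = mex{0} = 1
g(8) = mex{0,1} = 2
g(9) = mex{0,1} = 2
g(10) = mex{0,1} = 2
g(11) = mex{1} = 0
g(12) = mex{1,2} = 0
So g(12) = 0.
By the Sprague-Grundy theorem, the Grundy value of a sum of independent games is the XOR of the component values.
Combined value = 15 XOR 0 = 15.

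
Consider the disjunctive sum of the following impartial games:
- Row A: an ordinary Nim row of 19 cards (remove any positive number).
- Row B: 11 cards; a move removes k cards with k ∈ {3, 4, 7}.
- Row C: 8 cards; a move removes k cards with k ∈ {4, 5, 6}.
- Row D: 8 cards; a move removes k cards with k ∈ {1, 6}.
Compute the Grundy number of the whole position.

Row A is a plain Nim row of size 19, so its Grundy value is 19.
For row B, compute g(0), g(1), … with moves {3, 4, 7}:
g(0) = mex{} = 0
g(1) = mex{} = 0
g(2) = mex{} = 0
g(3) = mex{0} = 1
g(4) = mex{0} = 1
g(5) = mex{0} = 1
g(6) = mex{0,1} = 2
g(7) = mex{0,1} = 2
g(8) = mex{0,1} = 2
g(9) = mex{0,1,2} = 3
g(10) = mex{1,2} = 0
g(11) = mex{1,2} = 0
So g(11) = 0.
For row C, compute g(0), g(1), … with moves {4, 5, 6}:
g(0) = mex{} = 0
g(1) = mex{} = 0
g(2) = mex{} = 0
g(3) = mex{} = 0
g(4) = mex{0} = 1
g(5) = mex{0} = 1
g(6) = mex{0} = 1
g(7) = mex{0} = 1
g(8) = mex{0,1} = 2
So g(8) = 2.
Build the Grundy sequence for row D with g(k) = mex{g(k−s) : s ∈ {1, 6}, s ≤ k}:
g(0) = mex{} = 0
g(1) = mex{0} = 1
g(2) = mex{1} = 0
g(3) = mex{0} = 1
g(4) = mex{1} = 0
g(5) = mex{0} = 1
g(6) = mex{0,1} = 2
g(7) = mex{1,2} = 0
g(8) = mex{0} = 1
So g(8) = 1.
The value of a disjunctive sum is the nim-sum of the parts.
Combined value = 19 ⊕ 0 ⊕ 2 ⊕ 1 = 16.

16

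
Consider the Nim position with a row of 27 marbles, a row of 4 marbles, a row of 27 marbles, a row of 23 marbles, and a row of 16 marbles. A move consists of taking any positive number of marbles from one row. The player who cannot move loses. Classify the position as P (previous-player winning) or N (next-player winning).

In binary:
  11011  (27)
  00100  (4)
  11011  (27)
  10111  (23)
  10000  (16)
  -----
  00011  (3)
The nim-sum is 3 ≠ 0, so this is an N-position: the player to move can win.

N-position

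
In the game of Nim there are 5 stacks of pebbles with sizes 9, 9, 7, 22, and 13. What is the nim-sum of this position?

Compute the nim-sum pairwise:
9 XOR 9 = 0
0 XOR 7 = 7
7 XOR 22 = 17
17 XOR 13 = 28

28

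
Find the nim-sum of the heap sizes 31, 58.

37

Nim-sum: 31 ^ 58 = 37.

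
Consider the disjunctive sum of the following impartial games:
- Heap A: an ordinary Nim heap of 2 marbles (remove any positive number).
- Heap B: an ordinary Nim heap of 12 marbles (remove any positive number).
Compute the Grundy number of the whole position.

Heap A is a plain Nim heap of size 2, so its Grundy value is 2.
Heap B is a plain Nim heap of size 12, so its Grundy value is 12.
The value of a disjunctive sum is the nim-sum of the parts.
Combined value = 2 ⊕ 12 = 14.

14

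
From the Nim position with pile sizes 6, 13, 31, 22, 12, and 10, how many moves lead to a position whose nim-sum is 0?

5

Bitwise XOR of the heap sizes:
  00110  (6)
  01101  (13)
  11111  (31)
  10110  (22)
  01100  (12)
  01010  (10)
  -----
  00100  (4)
The overall nim-sum is X = 4. A pile of size p has a winning move iff p XOR X < p (reduce it to p XOR X).
  6: 6 XOR 4 = 2 < 6 — winning move (to 2).
  13: 13 XOR 4 = 9 < 13 — winning move (to 9).
  31: 31 XOR 4 = 27 < 31 — winning move (to 27).
  22: 22 XOR 4 = 18 < 22 — winning move (to 18).
  12: 12 XOR 4 = 8 < 12 — winning move (to 8).
  10: 10 XOR 4 = 14 ≥ 10 — no move.
That gives 5 winning moves.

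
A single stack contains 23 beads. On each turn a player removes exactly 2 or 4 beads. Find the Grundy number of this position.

2

Compute g(0), g(1), … for moves {2, 4}:
k:     0  1  2  3  4  5  6  7  8  9 10 11 12 13 14 15 16 17 18 19 20 21 22 23
g(k):  0  0  1  1  2  2  0  0  1  1  2  2  0  0  1  1  2  2  0  0  1  1  2  2
So g(23) = 2.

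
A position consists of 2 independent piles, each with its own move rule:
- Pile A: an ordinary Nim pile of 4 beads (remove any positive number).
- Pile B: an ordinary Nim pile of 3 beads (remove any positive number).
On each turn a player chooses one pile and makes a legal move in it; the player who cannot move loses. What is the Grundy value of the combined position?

Pile A is a plain Nim pile of size 4, so its Grundy value is 4.
Pile B is a plain Nim pile of size 3, so its Grundy value is 3.
By the Sprague-Grundy theorem, the Grundy value of a sum of independent games is the XOR of the component values.
Combined value = 4 ⊕ 3 = 7.

7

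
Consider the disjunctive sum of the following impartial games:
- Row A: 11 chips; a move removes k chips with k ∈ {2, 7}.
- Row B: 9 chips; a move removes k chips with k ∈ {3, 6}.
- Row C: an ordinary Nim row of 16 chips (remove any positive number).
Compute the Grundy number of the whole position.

Build the Grundy sequence for row A with g(k) = mex{g(k−s) : s ∈ {2, 7}, s ≤ k}:
g(0) = mex{} = 0
g(1) = mex{} = 0
g(2) = mex{0} = 1
g(3) = mex{0} = 1
g(4) = mex{1} = 0
g(5) = mex{1} = 0
g(6) = mex{0} = 1
g(7) = mex{0} = 1
g(8) = mex{0,1} = 2
g(9) = mex{1} = 0
g(10) = mex{1,2} = 0
g(11) = mex{0} = 1
So g(11) = 1.
For row B, compute g(0), g(1), … with moves {3, 6}:
k:     0  1  2  3  4  5  6  7  8  9
g(k):  0  0  0  1  1  1  2  2  2  0
So g(9) = 0.
Row C is a plain Nim row of size 16, so its Grundy value is 16.
The value of a disjunctive sum is the nim-sum of the parts.
Combined value = 1 ⊕ 0 ⊕ 16 = 17.

17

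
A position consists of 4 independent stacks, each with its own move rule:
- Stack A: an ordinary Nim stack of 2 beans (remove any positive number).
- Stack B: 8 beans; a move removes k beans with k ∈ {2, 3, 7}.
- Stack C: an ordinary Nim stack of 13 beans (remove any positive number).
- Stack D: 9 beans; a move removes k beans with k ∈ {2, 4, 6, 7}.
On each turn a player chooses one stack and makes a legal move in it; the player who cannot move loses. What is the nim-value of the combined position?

Stack A is a plain Nim stack of size 2, so its Grundy value is 2.
Grundy values for stack B (subtraction set {2, 3, 7}):
g(0) = mex{} = 0
g(1) = mex{} = 0
g(2) = mex{0} = 1
g(3) = mex{0} = 1
g(4) = mex{0,1} = 2
g(5) = mex{1} = 0
g(6) = mex{1,2} = 0
g(7) = mex{0,2} = 1
g(8) = mex{0} = 1
So g(8) = 1.
Stack C is a plain Nim stack of size 13, so its Grundy value is 13.
Build the Grundy sequence for stack D with g(k) = mex{g(k−s) : s ∈ {2, 4, 6, 7}, s ≤ k}:
g(0) = mex{} = 0
g(1) = mex{} = 0
g(2) = mex{0} = 1
g(3) = mex{0} = 1
g(4) = mex{0,1} = 2
g(5) = mex{0,1} = 2
g(6) = mex{0,1,2} = 3
g(7) = mex{0,1,2} = 3
g(8) = mex{0,1,2,3} = 4
g(9) = mex{1,2,3} = 0
So g(9) = 0.
The value of a disjunctive sum is the nim-sum of the parts.
Combined value = 2 ⊕ 1 ⊕ 13 ⊕ 0 = 14.

14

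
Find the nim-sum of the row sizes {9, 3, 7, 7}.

10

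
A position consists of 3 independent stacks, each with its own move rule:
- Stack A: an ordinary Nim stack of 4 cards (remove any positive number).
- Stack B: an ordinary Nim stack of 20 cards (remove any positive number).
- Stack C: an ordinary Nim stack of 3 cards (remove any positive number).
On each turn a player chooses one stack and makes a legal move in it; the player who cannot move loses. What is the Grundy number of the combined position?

Stack A is a plain Nim stack of size 4, so its Grundy value is 4.
Stack B is a plain Nim stack of size 20, so its Grundy value is 20.
Stack C is a plain Nim stack of size 3, so its Grundy value is 3.
By the Sprague-Grundy theorem, the Grundy value of a sum of independent games is the XOR of the component values.
Combined value = 4 XOR 20 XOR 3 = 19.

19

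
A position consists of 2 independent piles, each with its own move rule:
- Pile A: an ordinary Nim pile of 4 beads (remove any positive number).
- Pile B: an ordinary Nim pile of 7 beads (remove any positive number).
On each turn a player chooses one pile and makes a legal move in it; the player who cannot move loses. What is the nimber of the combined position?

3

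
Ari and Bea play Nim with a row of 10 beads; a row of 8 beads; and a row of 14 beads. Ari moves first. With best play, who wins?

Ari wins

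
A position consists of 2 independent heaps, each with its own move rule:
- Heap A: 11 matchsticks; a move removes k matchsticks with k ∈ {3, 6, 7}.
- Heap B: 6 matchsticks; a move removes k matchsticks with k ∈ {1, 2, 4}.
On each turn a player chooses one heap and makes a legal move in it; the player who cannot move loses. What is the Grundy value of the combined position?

For heap A, compute g(0), g(1), … with moves {3, 6, 7}:
k:     0  1  2  3  4  5  6  7  8  9 10 11
g(k):  0  0  0  1  1  1  2  2  2  3  0  0
So g(11) = 0.
Grundy values for heap B (subtraction set {1, 2, 4}):
k:     0  1  2  3  4  5  6
g(k):  0  1  2  0  1  2  0
So g(6) = 0.
By the Sprague-Grundy theorem, the Grundy value of a sum of independent games is the XOR of the component values.
Combined value = 0 XOR 0 = 0.

0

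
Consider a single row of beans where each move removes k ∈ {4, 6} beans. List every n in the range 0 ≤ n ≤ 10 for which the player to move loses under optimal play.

0, 1, 2, 3, 10

Build the Grundy sequence with g(k) = mex{g(k−s) : s ∈ {4, 6}, s ≤ k}:
g(0) = mex{} = 0
g(1) = mex{} = 0
g(2) = mex{} = 0
g(3) = mex{} = 0
g(4) = mex{0} = 1
g(5) = mex{0} = 1
g(6) = mex{0} = 1
g(7) = mex{0} = 1
g(8) = mex{0,1} = 2
g(9) = mex{0,1} = 2
g(10) = mex{1} = 0
The P-positions (g = 0) in 0..10 are 0, 1, 2, 3, 10.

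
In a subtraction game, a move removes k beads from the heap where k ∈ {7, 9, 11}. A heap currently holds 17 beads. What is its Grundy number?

Grundy values for subtraction set {7, 9, 11}:
k:     0  1  2  3  4  5  6  7  8  9 10 11 12 13 14 15 16 17
g(k):  0  0  0  0  0  0  0  1  1  1  1  1  1  1  2  2  2  2
So g(17) = 2.

2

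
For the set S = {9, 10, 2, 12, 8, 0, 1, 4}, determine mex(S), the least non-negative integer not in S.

The values 0, 1, 2 are all present; 3 is the first non-negative integer missing from the set.

3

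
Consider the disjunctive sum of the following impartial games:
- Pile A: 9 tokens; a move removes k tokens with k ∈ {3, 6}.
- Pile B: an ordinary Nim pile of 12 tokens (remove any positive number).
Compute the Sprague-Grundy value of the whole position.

For pile A, compute g(0), g(1), … with moves {3, 6}:
k:     0  1  2  3  4  5  6  7  8  9
g(k):  0  0  0  1  1  1  2  2  2  0
So g(9) = 0.
Pile B is a plain Nim pile of size 12, so its Grundy value is 12.
The value of a disjunctive sum is the nim-sum of the parts.
Combined value = 0 ⊕ 12 = 12.

12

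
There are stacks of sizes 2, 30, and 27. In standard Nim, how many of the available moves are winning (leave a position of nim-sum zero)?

1

Nim-sum: 2 XOR 30 XOR 27 = 7.
The overall nim-sum is X = 7. A stack of size p has a winning move iff p XOR X < p (reduce it to p XOR X).
  2: 2 XOR 7 = 5 ≥ 2 — no move.
  30: 30 XOR 7 = 25 < 30 — winning move (to 25).
  27: 27 XOR 7 = 28 ≥ 27 — no move.
That gives 1 winning move.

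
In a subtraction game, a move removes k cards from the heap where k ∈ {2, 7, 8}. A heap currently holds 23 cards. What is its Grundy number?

Build the Grundy sequence with g(k) = mex{g(k−s) : s ∈ {2, 7, 8}, s ≤ k}:
k:     0  1  2  3  4  5  6  7  8  9 10 11 12 13 14 15 16 17 18 19 20 21 22 23
g(k):  0  0  1  1  0  0  1  1  2  2  0  3  1  2  0  0  1  1  2  0  0  1  1  2
So g(23) = 2.

2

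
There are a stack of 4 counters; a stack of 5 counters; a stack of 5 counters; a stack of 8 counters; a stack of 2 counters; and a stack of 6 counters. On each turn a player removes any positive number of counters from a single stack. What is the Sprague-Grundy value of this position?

8

In binary:
  0100  (4)
  0101  (5)
  0101  (5)
  1000  (8)
  0010  (2)
  0110  (6)
  ----
  1000  (8)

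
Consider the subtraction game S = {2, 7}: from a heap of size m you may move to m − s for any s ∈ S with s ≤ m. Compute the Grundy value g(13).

0

Build the Grundy sequence with g(k) = mex{g(k−s) : s ∈ {2, 7}, s ≤ k}:
k:     0  1  2  3  4  5  6  7  8  9 10 11 12 13
g(k):  0  0  1  1  0  0  1  1  2  0  0  1  1  0
So g(13) = 0.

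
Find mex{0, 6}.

1

0 is in the set but 1 is not, so the mex is 1.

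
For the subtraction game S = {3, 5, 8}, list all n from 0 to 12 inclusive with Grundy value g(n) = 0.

Grundy values for subtraction set {3, 5, 8}:
g(0) = mex{} = 0
g(1) = mex{} = 0
g(2) = mex{} = 0
g(3) = mex{0} = 1
g(4) = mex{0} = 1
g(5) = mex{0} = 1
g(6) = mex{0,1} = 2
g(7) = mex{0,1} = 2
g(8) = mex{0,1} = 2
g(9) = mex{0,1,2} = 3
g(10) = mex{0,1,2} = 3
g(11) = mex{1,2} = 0
g(12) = mex{1,2,3} = 0
The P-positions (g = 0) in 0..12 are 0, 1, 2, 11, 12.

0, 1, 2, 11, 12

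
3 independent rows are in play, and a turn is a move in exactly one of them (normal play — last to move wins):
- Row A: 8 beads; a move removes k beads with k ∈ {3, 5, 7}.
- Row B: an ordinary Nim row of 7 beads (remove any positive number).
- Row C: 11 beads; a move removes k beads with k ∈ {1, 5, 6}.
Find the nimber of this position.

Build the Grundy sequence for row A with g(k) = mex{g(k−s) : s ∈ {3, 5, 7}, s ≤ k}:
g(0) = mex{} = 0
g(1) = mex{} = 0
g(2) = mex{} = 0
g(3) = mex{0} = 1
g(4) = mex{0} = 1
g(5) = mex{0} = 1
g(6) = mex{0,1} = 2
g(7) = mex{0,1} = 2
g(8) = mex{0,1} = 2
So g(8) = 2.
Row B is a plain Nim row of size 7, so its Grundy value is 7.
Build the Grundy sequence for row C with g(k) = mex{g(k−s) : s ∈ {1, 5, 6}, s ≤ k}:
g(0) = mex{} = 0
g(1) = mex{0} = 1
g(2) = mex{1} = 0
g(3) = mex{0} = 1
g(4) = mex{1} = 0
g(5) = mex{0} = 1
g(6) = mex{0,1} = 2
g(7) = mex{0,1,2} = 3
g(8) = mex{0,1,3} = 2
g(9) = mex{0,1,2} = 3
g(10) = mex{0,1,3} = 2
g(11) = mex{1,2} = 0
So g(11) = 0.
By the Sprague-Grundy theorem, the Grundy value of a sum of independent games is the XOR of the component values.
Combined value = 2 ⊕ 7 ⊕ 0 = 5.

5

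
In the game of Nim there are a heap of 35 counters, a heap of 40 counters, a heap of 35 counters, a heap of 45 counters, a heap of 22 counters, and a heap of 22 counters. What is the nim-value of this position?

Nim-sum: 35 ^ 40 ^ 35 ^ 45 ^ 22 ^ 22 = 5.

5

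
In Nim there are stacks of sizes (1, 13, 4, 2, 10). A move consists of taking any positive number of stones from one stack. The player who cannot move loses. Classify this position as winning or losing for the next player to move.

Nim-sum: 1 ⊕ 13 ⊕ 4 ⊕ 2 ⊕ 10 = 0.
The nim-sum is 0, so this is a P-position: the player to move is in a losing position under optimal play.

Losing position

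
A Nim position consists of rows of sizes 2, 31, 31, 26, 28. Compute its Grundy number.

4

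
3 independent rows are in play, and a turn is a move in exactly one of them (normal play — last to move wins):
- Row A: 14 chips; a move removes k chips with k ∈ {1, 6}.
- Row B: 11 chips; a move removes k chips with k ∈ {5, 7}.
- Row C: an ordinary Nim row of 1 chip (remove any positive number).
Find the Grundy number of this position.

3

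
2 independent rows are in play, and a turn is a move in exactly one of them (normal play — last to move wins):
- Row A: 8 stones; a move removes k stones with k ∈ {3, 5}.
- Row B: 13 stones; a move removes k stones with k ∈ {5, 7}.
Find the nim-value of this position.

0

For row A, compute g(0), g(1), … with moves {3, 5}:
k:     0  1  2  3  4  5  6  7  8
g(k):  0  0  0  1  1  1  2  2  0
So g(8) = 0.
Build the Grundy sequence for row B with g(k) = mex{g(k−s) : s ∈ {5, 7}, s ≤ k}:
k:     0  1  2  3  4  5  6  7  8  9 10 11 12 13
g(k):  0  0  0  0  0  1  1  1  1  1  2  2  0  0
So g(13) = 0.
The value of a disjunctive sum is the nim-sum of the parts.
Combined value = 0 XOR 0 = 0.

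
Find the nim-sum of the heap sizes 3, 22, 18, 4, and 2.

In binary:
  00011  (3)
  10110  (22)
  10010  (18)
  00100  (4)
  00010  (2)
  -----
  00001  (1)

1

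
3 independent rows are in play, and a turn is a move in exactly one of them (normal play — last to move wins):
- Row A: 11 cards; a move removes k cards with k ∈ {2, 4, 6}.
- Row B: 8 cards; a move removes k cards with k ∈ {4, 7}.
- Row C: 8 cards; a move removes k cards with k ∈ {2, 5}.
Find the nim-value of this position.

3

Grundy values for row A (subtraction set {2, 4, 6}):
g(0) = mex{} = 0
g(1) = mex{} = 0
g(2) = mex{0} = 1
g(3) = mex{0} = 1
g(4) = mex{0,1} = 2
g(5) = mex{0,1} = 2
g(6) = mex{0,1,2} = 3
g(7) = mex{0,1,2} = 3
g(8) = mex{1,2,3} = 0
g(9) = mex{1,2,3} = 0
g(10) = mex{0,2,3} = 1
g(11) = mex{0,2,3} = 1
So g(11) = 1.
Build the Grundy sequence for row B with g(k) = mex{g(k−s) : s ∈ {4, 7}, s ≤ k}:
k:     0  1  2  3  4  5  6  7  8
g(k):  0  0  0  0  1  1  1  1  2
So g(8) = 2.
Grundy values for row C (subtraction set {2, 5}):
k:     0  1  2  3  4  5  6  7  8
g(k):  0  0  1  1  0  2  1  0  0
So g(8) = 0.
By the Sprague-Grundy theorem, the Grundy value of a sum of independent games is the XOR of the component values.
Combined value = 1 ⊕ 2 ⊕ 0 = 3.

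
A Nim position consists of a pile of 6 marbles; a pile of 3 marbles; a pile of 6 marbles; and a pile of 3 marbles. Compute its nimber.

0

Compute the nim-sum pairwise:
6 ^ 3 = 5
5 ^ 6 = 3
3 ^ 3 = 0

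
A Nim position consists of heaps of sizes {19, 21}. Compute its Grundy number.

Nim-sum: 19 XOR 21 = 6.

6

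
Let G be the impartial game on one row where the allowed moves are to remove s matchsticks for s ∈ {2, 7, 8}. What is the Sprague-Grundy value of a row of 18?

Grundy values for subtraction set {2, 7, 8}:
k:     0  1  2  3  4  5  6  7  8  9 10 11 12 13 14 15 16 17 18
g(k):  0  0  1  1  0  0  1  1  2  2  0  3  1  2  0  0  1  1  2
So g(18) = 2.

2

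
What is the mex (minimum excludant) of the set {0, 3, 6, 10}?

1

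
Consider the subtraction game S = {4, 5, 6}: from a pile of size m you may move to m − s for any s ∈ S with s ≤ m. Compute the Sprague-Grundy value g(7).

1

Compute g(0), g(1), … for moves {4, 5, 6}:
k:     0  1  2  3  4  5  6  7
g(k):  0  0  0  0  1  1  1  1
So g(7) = 1.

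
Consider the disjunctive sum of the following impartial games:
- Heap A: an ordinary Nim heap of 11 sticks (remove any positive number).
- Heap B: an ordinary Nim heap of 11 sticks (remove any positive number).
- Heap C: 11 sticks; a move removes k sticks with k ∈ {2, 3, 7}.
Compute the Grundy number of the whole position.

Heap A is a plain Nim heap of size 11, so its Grundy value is 11.
Heap B is a plain Nim heap of size 11, so its Grundy value is 11.
For heap C, compute g(0), g(1), … with moves {2, 3, 7}:
g(0) = mex{} = 0
g(1) = mex{} = 0
g(2) = mex{0} = 1
g(3) = mex{0} = 1
g(4) = mex{0,1} = 2
g(5) = mex{1} = 0
g(6) = mex{1,2} = 0
g(7) = mex{0,2} = 1
g(8) = mex{0} = 1
g(9) = mex{0,1} = 2
g(10) = mex{1} = 0
g(11) = mex{1,2} = 0
So g(11) = 0.
By the Sprague-Grundy theorem, the Grundy value of a sum of independent games is the XOR of the component values.
Combined value = 11 XOR 11 XOR 0 = 0.

0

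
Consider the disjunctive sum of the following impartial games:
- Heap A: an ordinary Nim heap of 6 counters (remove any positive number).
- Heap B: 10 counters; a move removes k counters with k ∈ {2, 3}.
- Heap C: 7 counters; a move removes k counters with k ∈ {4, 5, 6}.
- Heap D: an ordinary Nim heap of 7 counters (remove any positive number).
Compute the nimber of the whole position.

Heap A is a plain Nim heap of size 6, so its Grundy value is 6.
Grundy values for heap B (subtraction set {2, 3}):
g(0) = mex{} = 0
g(1) = mex{} = 0
g(2) = mex{0} = 1
g(3) = mex{0} = 1
g(4) = mex{0,1} = 2
g(5) = mex{1} = 0
g(6) = mex{1,2} = 0
g(7) = mex{0,2} = 1
g(8) = mex{0} = 1
g(9) = mex{0,1} = 2
g(10) = mex{1} = 0
So g(10) = 0.
For heap C, compute g(0), g(1), … with moves {4, 5, 6}:
g(0) = mex{} = 0
g(1) = mex{} = 0
g(2) = mex{} = 0
g(3) = mex{} = 0
g(4) = mex{0} = 1
g(5) = mex{0} = 1
g(6) = mex{0} = 1
g(7) = mex{0} = 1
So g(7) = 1.
Heap D is a plain Nim heap of size 7, so its Grundy value is 7.
By the Sprague-Grundy theorem, the Grundy value of a sum of independent games is the XOR of the component values.
Combined value = 6 ⊕ 0 ⊕ 1 ⊕ 7 = 0.

0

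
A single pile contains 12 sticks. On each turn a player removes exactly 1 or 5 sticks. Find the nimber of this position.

0

Compute g(0), g(1), … for moves {1, 5}:
k:     0  1  2  3  4  5  6  7  8  9 10 11 12
g(k):  0  1  0  1  0  1  0  1  0  1  0  1  0
So g(12) = 0.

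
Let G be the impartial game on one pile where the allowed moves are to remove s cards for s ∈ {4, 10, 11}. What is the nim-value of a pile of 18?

2

Compute g(0), g(1), … for moves {4, 10, 11}:
k:     0  1  2  3  4  5  6  7  8  9 10 11 12 13 14 15 16 17 18
g(k):  0  0  0  0  1  1  1  1  0  0  2  2  1  1  3  0  0  0  2
So g(18) = 2.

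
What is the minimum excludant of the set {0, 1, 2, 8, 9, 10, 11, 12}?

3

The values 0, 1, 2 are all present; 3 is the first non-negative integer missing from the set.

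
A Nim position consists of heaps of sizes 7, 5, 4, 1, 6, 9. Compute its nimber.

8

In binary:
  0111  (7)
  0101  (5)
  0100  (4)
  0001  (1)
  0110  (6)
  1001  (9)
  ----
  1000  (8)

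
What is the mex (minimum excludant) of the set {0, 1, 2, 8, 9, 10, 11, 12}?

The values 0, 1, 2 are all present; 3 is the first non-negative integer missing from the set.

3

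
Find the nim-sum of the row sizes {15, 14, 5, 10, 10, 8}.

12

Compute the nim-sum pairwise:
15 XOR 14 = 1
1 XOR 5 = 4
4 XOR 10 = 14
14 XOR 10 = 4
4 XOR 8 = 12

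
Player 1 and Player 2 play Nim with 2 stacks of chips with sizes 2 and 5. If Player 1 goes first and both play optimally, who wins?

Player 1 wins

Nim-sum: 2 ⊕ 5 = 7.
The nim-sum is 7 ≠ 0, so this is an N-position: the player to move can win; Player 1 has a winning move.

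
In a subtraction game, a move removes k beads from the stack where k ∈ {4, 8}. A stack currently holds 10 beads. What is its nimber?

Grundy values for subtraction set {4, 8}:
k:     0  1  2  3  4  5  6  7  8  9 10
g(k):  0  0  0  0  1  1  1  1  2  2  2
So g(10) = 2.

2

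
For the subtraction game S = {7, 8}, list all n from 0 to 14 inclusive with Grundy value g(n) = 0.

0, 1, 2, 3, 4, 5, 6

Compute g(0), g(1), … for moves {7, 8}:
g(0) = mex{} = 0
g(1) = mex{} = 0
g(2) = mex{} = 0
g(3) = mex{} = 0
g(4) = mex{} = 0
g(5) = mex{} = 0
g(6) = mex{} = 0
g(7) = mex{0} = 1
g(8) = mex{0} = 1
g(9) = mex{0} = 1
g(10) = mex{0} = 1
g(11) = mex{0} = 1
g(12) = mex{0} = 1
g(13) = mex{0} = 1
g(14) = mex{0,1} = 2
The P-positions (g = 0) in 0..14 are 0, 1, 2, 3, 4, 5, 6.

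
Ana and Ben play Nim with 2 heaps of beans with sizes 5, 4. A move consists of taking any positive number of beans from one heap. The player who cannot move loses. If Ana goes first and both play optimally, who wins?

Compute the nim-sum pairwise:
5 ^ 4 = 1
The nim-sum is 1 ≠ 0, so this is an N-position: the player to move can win; Ana has a winning move.

Ana wins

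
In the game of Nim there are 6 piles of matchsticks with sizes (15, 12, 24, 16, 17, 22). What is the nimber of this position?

12

Compute the nim-sum pairwise:
15 XOR 12 = 3
3 XOR 24 = 27
27 XOR 16 = 11
11 XOR 17 = 26
26 XOR 22 = 12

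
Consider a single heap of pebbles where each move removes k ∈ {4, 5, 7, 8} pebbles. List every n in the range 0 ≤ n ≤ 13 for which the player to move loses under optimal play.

Grundy values for subtraction set {4, 5, 7, 8}:
k:     0  1  2  3  4  5  6  7  8  9 10 11 12 13
g(k):  0  0  0  0  1  1  1  1  2  2  2  2  0  0
The P-positions (g = 0) in 0..13 are 0, 1, 2, 3, 12, 13.

0, 1, 2, 3, 12, 13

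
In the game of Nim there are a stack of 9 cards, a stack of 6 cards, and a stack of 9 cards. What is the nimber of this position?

6

Compute the nim-sum pairwise:
9 XOR 6 = 15
15 XOR 9 = 6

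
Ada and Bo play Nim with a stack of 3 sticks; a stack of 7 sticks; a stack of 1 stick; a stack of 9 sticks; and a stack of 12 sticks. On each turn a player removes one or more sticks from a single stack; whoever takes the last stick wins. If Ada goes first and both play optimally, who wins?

Bo wins

Write each in binary and XOR column by column:
  0011  (3)
  0111  (7)
  0001  (1)
  1001  (9)
  1100  (12)
  ----
  0000  (0)
The nim-sum is 0, so this is a P-position: the player to move is in a losing position under optimal play; Ada is about to move from it and so loses — Bo wins.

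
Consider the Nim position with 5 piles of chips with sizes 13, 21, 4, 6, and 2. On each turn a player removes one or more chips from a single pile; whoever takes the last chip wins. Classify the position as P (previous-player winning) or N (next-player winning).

N-position

Nim-sum: 13 ⊕ 21 ⊕ 4 ⊕ 6 ⊕ 2 = 24.
The nim-sum is 24 ≠ 0, so this is an N-position: the player to move can win.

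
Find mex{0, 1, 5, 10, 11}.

2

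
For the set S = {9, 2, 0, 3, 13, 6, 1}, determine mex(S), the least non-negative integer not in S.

The values 0, 1, 2, 3 are all present; 4 is the first non-negative integer missing from the set.

4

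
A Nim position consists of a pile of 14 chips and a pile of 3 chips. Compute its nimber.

13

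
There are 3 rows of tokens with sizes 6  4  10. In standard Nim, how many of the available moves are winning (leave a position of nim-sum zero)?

In binary:
  0110  (6)
  0100  (4)
  1010  (10)
  ----
  1000  (8)
The overall nim-sum is X = 8. A row of size p has a winning move iff p XOR X < p (reduce it to p XOR X).
  6: 6 XOR 8 = 14 ≥ 6 — no move.
  4: 4 XOR 8 = 12 ≥ 4 — no move.
  10: 10 XOR 8 = 2 < 10 — winning move (to 2).
That gives 1 winning move.

1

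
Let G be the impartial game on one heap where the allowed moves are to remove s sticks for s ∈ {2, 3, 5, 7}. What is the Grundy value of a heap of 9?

0

Build the Grundy sequence with g(k) = mex{g(k−s) : s ∈ {2, 3, 5, 7}, s ≤ k}:
k:     0  1  2  3  4  5  6  7  8  9
g(k):  0  0  1  1  2  2  3  3  4  0
So g(9) = 0.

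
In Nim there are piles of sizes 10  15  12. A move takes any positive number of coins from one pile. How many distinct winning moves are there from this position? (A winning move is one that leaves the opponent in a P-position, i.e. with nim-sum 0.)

3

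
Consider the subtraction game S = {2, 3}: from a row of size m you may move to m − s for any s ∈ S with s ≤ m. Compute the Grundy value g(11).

0

Compute g(0), g(1), … for moves {2, 3}:
k:     0  1  2  3  4  5  6  7  8  9 10 11
g(k):  0  0  1  1  2  0  0  1  1  2  0  0
So g(11) = 0.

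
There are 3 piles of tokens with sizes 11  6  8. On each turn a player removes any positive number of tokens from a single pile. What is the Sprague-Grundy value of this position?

Nim-sum: 11 XOR 6 XOR 8 = 5.

5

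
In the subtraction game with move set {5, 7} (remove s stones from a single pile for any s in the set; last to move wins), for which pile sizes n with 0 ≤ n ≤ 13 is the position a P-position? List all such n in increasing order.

Grundy values for subtraction set {5, 7}:
g(0) = mex{} = 0
g(1) = mex{} = 0
g(2) = mex{} = 0
g(3) = mex{} = 0
g(4) = mex{} = 0
g(5) = mex{0} = 1
g(6) = mex{0} = 1
g(7) = mex{0} = 1
g(8) = mex{0} = 1
g(9) = mex{0} = 1
g(10) = mex{0,1} = 2
g(11) = mex{0,1} = 2
g(12) = mex{1} = 0
g(13) = mex{1} = 0
The P-positions (g = 0) in 0..13 are 0, 1, 2, 3, 4, 12, 13.

0, 1, 2, 3, 4, 12, 13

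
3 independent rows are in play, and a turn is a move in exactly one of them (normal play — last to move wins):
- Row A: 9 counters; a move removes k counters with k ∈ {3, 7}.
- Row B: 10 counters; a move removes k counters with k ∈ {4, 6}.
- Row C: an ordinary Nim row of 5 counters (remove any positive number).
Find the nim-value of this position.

4

For row A, compute g(0), g(1), … with moves {3, 7}:
k:     0  1  2  3  4  5  6  7  8  9
g(k):  0  0  0  1  1  1  0  2  2  1
So g(9) = 1.
For row B, compute g(0), g(1), … with moves {4, 6}:
k:     0  1  2  3  4  5  6  7  8  9 10
g(k):  0  0  0  0  1  1  1  1  2  2  0
So g(10) = 0.
Row C is a plain Nim row of size 5, so its Grundy value is 5.
The value of a disjunctive sum is the nim-sum of the parts.
Combined value = 1 XOR 0 XOR 5 = 4.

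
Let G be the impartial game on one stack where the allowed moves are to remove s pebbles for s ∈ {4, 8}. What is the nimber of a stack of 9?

Grundy values for subtraction set {4, 8}:
g(0) = mex{} = 0
g(1) = mex{} = 0
g(2) = mex{} = 0
g(3) = mex{} = 0
g(4) = mex{0} = 1
g(5) = mex{0} = 1
g(6) = mex{0} = 1
g(7) = mex{0} = 1
g(8) = mex{0,1} = 2
g(9) = mex{0,1} = 2
So g(9) = 2.

2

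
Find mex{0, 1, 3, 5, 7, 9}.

The values 0, 1 are all present; 2 is the first non-negative integer missing from the set.

2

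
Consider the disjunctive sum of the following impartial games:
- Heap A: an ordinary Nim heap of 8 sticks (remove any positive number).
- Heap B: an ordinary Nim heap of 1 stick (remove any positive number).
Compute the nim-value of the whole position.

9

Heap A is a plain Nim heap of size 8, so its Grundy value is 8.
Heap B is a plain Nim heap of size 1, so its Grundy value is 1.
The value of a disjunctive sum is the nim-sum of the parts.
Combined value = 8 ⊕ 1 = 9.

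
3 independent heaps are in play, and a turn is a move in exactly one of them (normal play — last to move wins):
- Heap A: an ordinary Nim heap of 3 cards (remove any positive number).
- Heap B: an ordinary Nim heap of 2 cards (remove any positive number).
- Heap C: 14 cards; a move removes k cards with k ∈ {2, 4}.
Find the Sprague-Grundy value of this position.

0

Heap A is a plain Nim heap of size 3, so its Grundy value is 3.
Heap B is a plain Nim heap of size 2, so its Grundy value is 2.
Grundy values for heap C (subtraction set {2, 4}):
k:     0  1  2  3  4  5  6  7  8  9 10 11 12 13 14
g(k):  0  0  1  1  2  2  0  0  1  1  2  2  0  0  1
So g(14) = 1.
By the Sprague-Grundy theorem, the Grundy value of a sum of independent games is the XOR of the component values.
Combined value = 3 ⊕ 2 ⊕ 1 = 0.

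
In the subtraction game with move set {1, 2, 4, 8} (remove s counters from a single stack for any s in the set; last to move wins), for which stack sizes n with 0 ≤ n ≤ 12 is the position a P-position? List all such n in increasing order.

Grundy values for subtraction set {1, 2, 4, 8}:
g(0) = mex{} = 0
g(1) = mex{0} = 1
g(2) = mex{0,1} = 2
g(3) = mex{1,2} = 0
g(4) = mex{0,2} = 1
g(5) = mex{0,1} = 2
g(6) = mex{1,2} = 0
g(7) = mex{0,2} = 1
g(8) = mex{0,1} = 2
g(9) = mex{1,2} = 0
g(10) = mex{0,2} = 1
g(11) = mex{0,1} = 2
g(12) = mex{1,2} = 0
The P-positions (g = 0) in 0..12 are 0, 3, 6, 9, 12.

0, 3, 6, 9, 12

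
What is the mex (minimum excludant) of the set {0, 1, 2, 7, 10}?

3

The values 0, 1, 2 are all present; 3 is the first non-negative integer missing from the set.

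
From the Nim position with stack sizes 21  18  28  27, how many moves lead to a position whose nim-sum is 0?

Nim-sum: 21 ⊕ 18 ⊕ 28 ⊕ 27 = 0.
The nim-sum is already 0, so every move leaves a nonzero nim-sum — there are no winning moves.

0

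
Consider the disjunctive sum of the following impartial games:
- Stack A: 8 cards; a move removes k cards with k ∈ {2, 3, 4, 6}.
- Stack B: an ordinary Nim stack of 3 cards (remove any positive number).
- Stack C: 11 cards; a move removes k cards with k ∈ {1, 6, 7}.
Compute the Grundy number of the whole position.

Build the Grundy sequence for stack A with g(k) = mex{g(k−s) : s ∈ {2, 3, 4, 6}, s ≤ k}:
k:     0  1  2  3  4  5  6  7  8
g(k):  0  0  1  1  2  2  3  3  0
So g(8) = 0.
Stack B is a plain Nim stack of size 3, so its Grundy value is 3.
Build the Grundy sequence for stack C with g(k) = mex{g(k−s) : s ∈ {1, 6, 7}, s ≤ k}:
g(0) = mex{} = 0
g(1) = mex{0} = 1
g(2) = mex{1} = 0
g(3) = mex{0} = 1
g(4) = mex{1} = 0
g(5) = mex{0} = 1
g(6) = mex{0,1} = 2
g(7) = mex{0,1,2} = 3
g(8) = mex{0,1,3} = 2
g(9) = mex{0,1,2} = 3
g(10) = mex{0,1,3} = 2
g(11) = mex{0,1,2} = 3
So g(11) = 3.
The value of a disjunctive sum is the nim-sum of the parts.
Combined value = 0 XOR 3 XOR 3 = 0.

0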